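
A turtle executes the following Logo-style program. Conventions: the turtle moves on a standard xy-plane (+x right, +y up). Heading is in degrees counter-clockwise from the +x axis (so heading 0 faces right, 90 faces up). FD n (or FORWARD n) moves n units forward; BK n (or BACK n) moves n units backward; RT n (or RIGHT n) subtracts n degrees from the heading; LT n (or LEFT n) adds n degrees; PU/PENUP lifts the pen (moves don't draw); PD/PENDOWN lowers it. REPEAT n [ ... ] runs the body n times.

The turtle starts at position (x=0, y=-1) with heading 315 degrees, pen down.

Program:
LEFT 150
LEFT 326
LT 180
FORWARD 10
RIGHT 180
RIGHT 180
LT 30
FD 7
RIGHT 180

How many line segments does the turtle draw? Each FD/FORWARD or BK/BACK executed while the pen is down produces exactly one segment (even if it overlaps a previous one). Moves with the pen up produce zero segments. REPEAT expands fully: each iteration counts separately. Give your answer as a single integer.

Executing turtle program step by step:
Start: pos=(0,-1), heading=315, pen down
LT 150: heading 315 -> 105
LT 326: heading 105 -> 71
LT 180: heading 71 -> 251
FD 10: (0,-1) -> (-3.256,-10.455) [heading=251, draw]
RT 180: heading 251 -> 71
RT 180: heading 71 -> 251
LT 30: heading 251 -> 281
FD 7: (-3.256,-10.455) -> (-1.92,-17.327) [heading=281, draw]
RT 180: heading 281 -> 101
Final: pos=(-1.92,-17.327), heading=101, 2 segment(s) drawn
Segments drawn: 2

Answer: 2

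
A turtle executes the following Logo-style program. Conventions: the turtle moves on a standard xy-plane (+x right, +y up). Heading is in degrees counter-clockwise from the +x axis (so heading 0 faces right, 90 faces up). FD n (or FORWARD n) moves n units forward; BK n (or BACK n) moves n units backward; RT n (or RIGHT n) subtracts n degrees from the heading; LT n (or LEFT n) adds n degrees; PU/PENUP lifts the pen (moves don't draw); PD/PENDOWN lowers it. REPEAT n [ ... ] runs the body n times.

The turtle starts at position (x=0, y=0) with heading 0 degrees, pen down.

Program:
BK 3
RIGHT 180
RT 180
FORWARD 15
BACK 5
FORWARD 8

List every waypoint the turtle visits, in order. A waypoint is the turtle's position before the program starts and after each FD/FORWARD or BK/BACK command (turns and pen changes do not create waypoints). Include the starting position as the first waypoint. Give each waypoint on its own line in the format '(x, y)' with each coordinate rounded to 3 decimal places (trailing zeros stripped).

Answer: (0, 0)
(-3, 0)
(12, 0)
(7, 0)
(15, 0)

Derivation:
Executing turtle program step by step:
Start: pos=(0,0), heading=0, pen down
BK 3: (0,0) -> (-3,0) [heading=0, draw]
RT 180: heading 0 -> 180
RT 180: heading 180 -> 0
FD 15: (-3,0) -> (12,0) [heading=0, draw]
BK 5: (12,0) -> (7,0) [heading=0, draw]
FD 8: (7,0) -> (15,0) [heading=0, draw]
Final: pos=(15,0), heading=0, 4 segment(s) drawn
Waypoints (5 total):
(0, 0)
(-3, 0)
(12, 0)
(7, 0)
(15, 0)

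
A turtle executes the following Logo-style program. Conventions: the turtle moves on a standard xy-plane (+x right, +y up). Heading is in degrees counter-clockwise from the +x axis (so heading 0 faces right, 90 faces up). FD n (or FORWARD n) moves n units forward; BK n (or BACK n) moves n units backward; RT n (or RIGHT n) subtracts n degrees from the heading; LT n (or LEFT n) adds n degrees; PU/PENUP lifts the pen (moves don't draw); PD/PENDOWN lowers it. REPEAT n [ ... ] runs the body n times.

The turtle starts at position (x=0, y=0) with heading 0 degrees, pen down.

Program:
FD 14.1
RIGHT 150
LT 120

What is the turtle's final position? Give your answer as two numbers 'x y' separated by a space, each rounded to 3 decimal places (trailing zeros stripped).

Executing turtle program step by step:
Start: pos=(0,0), heading=0, pen down
FD 14.1: (0,0) -> (14.1,0) [heading=0, draw]
RT 150: heading 0 -> 210
LT 120: heading 210 -> 330
Final: pos=(14.1,0), heading=330, 1 segment(s) drawn

Answer: 14.1 0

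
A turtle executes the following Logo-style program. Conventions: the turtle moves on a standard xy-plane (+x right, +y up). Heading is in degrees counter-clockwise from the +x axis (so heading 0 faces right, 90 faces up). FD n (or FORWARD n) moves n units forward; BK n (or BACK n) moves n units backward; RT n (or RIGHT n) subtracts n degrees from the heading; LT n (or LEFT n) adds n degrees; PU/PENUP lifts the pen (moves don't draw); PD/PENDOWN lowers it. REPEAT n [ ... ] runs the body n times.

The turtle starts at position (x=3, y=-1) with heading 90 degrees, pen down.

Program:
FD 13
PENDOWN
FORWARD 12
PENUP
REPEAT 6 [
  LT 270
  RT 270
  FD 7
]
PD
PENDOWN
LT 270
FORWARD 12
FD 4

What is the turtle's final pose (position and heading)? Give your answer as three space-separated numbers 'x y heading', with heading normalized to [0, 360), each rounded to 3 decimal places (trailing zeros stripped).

Executing turtle program step by step:
Start: pos=(3,-1), heading=90, pen down
FD 13: (3,-1) -> (3,12) [heading=90, draw]
PD: pen down
FD 12: (3,12) -> (3,24) [heading=90, draw]
PU: pen up
REPEAT 6 [
  -- iteration 1/6 --
  LT 270: heading 90 -> 0
  RT 270: heading 0 -> 90
  FD 7: (3,24) -> (3,31) [heading=90, move]
  -- iteration 2/6 --
  LT 270: heading 90 -> 0
  RT 270: heading 0 -> 90
  FD 7: (3,31) -> (3,38) [heading=90, move]
  -- iteration 3/6 --
  LT 270: heading 90 -> 0
  RT 270: heading 0 -> 90
  FD 7: (3,38) -> (3,45) [heading=90, move]
  -- iteration 4/6 --
  LT 270: heading 90 -> 0
  RT 270: heading 0 -> 90
  FD 7: (3,45) -> (3,52) [heading=90, move]
  -- iteration 5/6 --
  LT 270: heading 90 -> 0
  RT 270: heading 0 -> 90
  FD 7: (3,52) -> (3,59) [heading=90, move]
  -- iteration 6/6 --
  LT 270: heading 90 -> 0
  RT 270: heading 0 -> 90
  FD 7: (3,59) -> (3,66) [heading=90, move]
]
PD: pen down
PD: pen down
LT 270: heading 90 -> 0
FD 12: (3,66) -> (15,66) [heading=0, draw]
FD 4: (15,66) -> (19,66) [heading=0, draw]
Final: pos=(19,66), heading=0, 4 segment(s) drawn

Answer: 19 66 0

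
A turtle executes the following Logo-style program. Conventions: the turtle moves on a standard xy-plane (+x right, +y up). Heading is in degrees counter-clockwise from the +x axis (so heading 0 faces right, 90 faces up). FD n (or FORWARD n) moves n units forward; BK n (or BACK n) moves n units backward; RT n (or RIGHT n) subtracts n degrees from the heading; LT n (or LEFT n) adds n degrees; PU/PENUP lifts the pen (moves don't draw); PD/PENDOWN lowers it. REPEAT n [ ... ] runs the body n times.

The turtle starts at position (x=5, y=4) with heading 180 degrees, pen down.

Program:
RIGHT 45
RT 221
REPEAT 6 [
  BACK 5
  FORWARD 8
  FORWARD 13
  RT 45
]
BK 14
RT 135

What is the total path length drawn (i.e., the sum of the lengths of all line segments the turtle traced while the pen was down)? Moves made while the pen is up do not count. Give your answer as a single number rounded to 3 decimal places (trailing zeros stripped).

Executing turtle program step by step:
Start: pos=(5,4), heading=180, pen down
RT 45: heading 180 -> 135
RT 221: heading 135 -> 274
REPEAT 6 [
  -- iteration 1/6 --
  BK 5: (5,4) -> (4.651,8.988) [heading=274, draw]
  FD 8: (4.651,8.988) -> (5.209,1.007) [heading=274, draw]
  FD 13: (5.209,1.007) -> (6.116,-11.961) [heading=274, draw]
  RT 45: heading 274 -> 229
  -- iteration 2/6 --
  BK 5: (6.116,-11.961) -> (9.396,-8.187) [heading=229, draw]
  FD 8: (9.396,-8.187) -> (4.148,-14.225) [heading=229, draw]
  FD 13: (4.148,-14.225) -> (-4.381,-24.036) [heading=229, draw]
  RT 45: heading 229 -> 184
  -- iteration 3/6 --
  BK 5: (-4.381,-24.036) -> (0.607,-23.688) [heading=184, draw]
  FD 8: (0.607,-23.688) -> (-7.374,-24.246) [heading=184, draw]
  FD 13: (-7.374,-24.246) -> (-20.342,-25.152) [heading=184, draw]
  RT 45: heading 184 -> 139
  -- iteration 4/6 --
  BK 5: (-20.342,-25.152) -> (-16.568,-28.433) [heading=139, draw]
  FD 8: (-16.568,-28.433) -> (-22.606,-23.184) [heading=139, draw]
  FD 13: (-22.606,-23.184) -> (-32.417,-14.656) [heading=139, draw]
  RT 45: heading 139 -> 94
  -- iteration 5/6 --
  BK 5: (-32.417,-14.656) -> (-32.068,-19.643) [heading=94, draw]
  FD 8: (-32.068,-19.643) -> (-32.626,-11.663) [heading=94, draw]
  FD 13: (-32.626,-11.663) -> (-33.533,1.305) [heading=94, draw]
  RT 45: heading 94 -> 49
  -- iteration 6/6 --
  BK 5: (-33.533,1.305) -> (-36.814,-2.468) [heading=49, draw]
  FD 8: (-36.814,-2.468) -> (-31.565,3.57) [heading=49, draw]
  FD 13: (-31.565,3.57) -> (-23.036,13.381) [heading=49, draw]
  RT 45: heading 49 -> 4
]
BK 14: (-23.036,13.381) -> (-37.002,12.404) [heading=4, draw]
RT 135: heading 4 -> 229
Final: pos=(-37.002,12.404), heading=229, 19 segment(s) drawn

Segment lengths:
  seg 1: (5,4) -> (4.651,8.988), length = 5
  seg 2: (4.651,8.988) -> (5.209,1.007), length = 8
  seg 3: (5.209,1.007) -> (6.116,-11.961), length = 13
  seg 4: (6.116,-11.961) -> (9.396,-8.187), length = 5
  seg 5: (9.396,-8.187) -> (4.148,-14.225), length = 8
  seg 6: (4.148,-14.225) -> (-4.381,-24.036), length = 13
  seg 7: (-4.381,-24.036) -> (0.607,-23.688), length = 5
  seg 8: (0.607,-23.688) -> (-7.374,-24.246), length = 8
  seg 9: (-7.374,-24.246) -> (-20.342,-25.152), length = 13
  seg 10: (-20.342,-25.152) -> (-16.568,-28.433), length = 5
  seg 11: (-16.568,-28.433) -> (-22.606,-23.184), length = 8
  seg 12: (-22.606,-23.184) -> (-32.417,-14.656), length = 13
  seg 13: (-32.417,-14.656) -> (-32.068,-19.643), length = 5
  seg 14: (-32.068,-19.643) -> (-32.626,-11.663), length = 8
  seg 15: (-32.626,-11.663) -> (-33.533,1.305), length = 13
  seg 16: (-33.533,1.305) -> (-36.814,-2.468), length = 5
  seg 17: (-36.814,-2.468) -> (-31.565,3.57), length = 8
  seg 18: (-31.565,3.57) -> (-23.036,13.381), length = 13
  seg 19: (-23.036,13.381) -> (-37.002,12.404), length = 14
Total = 170

Answer: 170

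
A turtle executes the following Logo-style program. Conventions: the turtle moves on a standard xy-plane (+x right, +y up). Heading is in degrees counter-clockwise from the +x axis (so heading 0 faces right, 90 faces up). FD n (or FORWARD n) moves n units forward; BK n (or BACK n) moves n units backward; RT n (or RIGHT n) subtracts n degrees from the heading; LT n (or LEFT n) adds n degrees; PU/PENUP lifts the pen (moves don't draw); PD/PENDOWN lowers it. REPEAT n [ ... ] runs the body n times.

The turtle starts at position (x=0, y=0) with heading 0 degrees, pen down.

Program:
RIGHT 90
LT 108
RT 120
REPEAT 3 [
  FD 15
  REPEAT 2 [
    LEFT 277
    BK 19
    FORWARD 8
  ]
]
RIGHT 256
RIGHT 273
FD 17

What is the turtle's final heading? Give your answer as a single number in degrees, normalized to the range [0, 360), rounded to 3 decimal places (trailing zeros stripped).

Answer: 311

Derivation:
Executing turtle program step by step:
Start: pos=(0,0), heading=0, pen down
RT 90: heading 0 -> 270
LT 108: heading 270 -> 18
RT 120: heading 18 -> 258
REPEAT 3 [
  -- iteration 1/3 --
  FD 15: (0,0) -> (-3.119,-14.672) [heading=258, draw]
  REPEAT 2 [
    -- iteration 1/2 --
    LT 277: heading 258 -> 175
    BK 19: (-3.119,-14.672) -> (15.809,-16.328) [heading=175, draw]
    FD 8: (15.809,-16.328) -> (7.839,-15.631) [heading=175, draw]
    -- iteration 2/2 --
    LT 277: heading 175 -> 92
    BK 19: (7.839,-15.631) -> (8.503,-34.619) [heading=92, draw]
    FD 8: (8.503,-34.619) -> (8.223,-26.624) [heading=92, draw]
  ]
  -- iteration 2/3 --
  FD 15: (8.223,-26.624) -> (7.7,-11.633) [heading=92, draw]
  REPEAT 2 [
    -- iteration 1/2 --
    LT 277: heading 92 -> 9
    BK 19: (7.7,-11.633) -> (-11.066,-14.606) [heading=9, draw]
    FD 8: (-11.066,-14.606) -> (-3.165,-13.354) [heading=9, draw]
    -- iteration 2/2 --
    LT 277: heading 9 -> 286
    BK 19: (-3.165,-13.354) -> (-8.402,4.91) [heading=286, draw]
    FD 8: (-8.402,4.91) -> (-6.197,-2.78) [heading=286, draw]
  ]
  -- iteration 3/3 --
  FD 15: (-6.197,-2.78) -> (-2.062,-17.199) [heading=286, draw]
  REPEAT 2 [
    -- iteration 1/2 --
    LT 277: heading 286 -> 203
    BK 19: (-2.062,-17.199) -> (15.427,-9.775) [heading=203, draw]
    FD 8: (15.427,-9.775) -> (8.063,-12.901) [heading=203, draw]
    -- iteration 2/2 --
    LT 277: heading 203 -> 120
    BK 19: (8.063,-12.901) -> (17.563,-29.356) [heading=120, draw]
    FD 8: (17.563,-29.356) -> (13.563,-22.427) [heading=120, draw]
  ]
]
RT 256: heading 120 -> 224
RT 273: heading 224 -> 311
FD 17: (13.563,-22.427) -> (24.716,-35.257) [heading=311, draw]
Final: pos=(24.716,-35.257), heading=311, 16 segment(s) drawn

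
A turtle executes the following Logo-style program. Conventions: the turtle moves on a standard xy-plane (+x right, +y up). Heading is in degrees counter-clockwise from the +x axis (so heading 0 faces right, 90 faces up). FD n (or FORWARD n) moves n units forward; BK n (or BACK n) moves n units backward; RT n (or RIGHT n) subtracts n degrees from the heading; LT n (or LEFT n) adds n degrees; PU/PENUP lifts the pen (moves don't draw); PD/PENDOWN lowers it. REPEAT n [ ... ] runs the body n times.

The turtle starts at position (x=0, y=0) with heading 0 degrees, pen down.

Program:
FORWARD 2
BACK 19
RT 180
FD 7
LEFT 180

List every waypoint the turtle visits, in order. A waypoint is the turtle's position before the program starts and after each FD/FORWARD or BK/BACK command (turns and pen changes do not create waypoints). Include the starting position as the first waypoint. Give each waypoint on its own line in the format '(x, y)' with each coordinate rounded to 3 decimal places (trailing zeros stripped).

Executing turtle program step by step:
Start: pos=(0,0), heading=0, pen down
FD 2: (0,0) -> (2,0) [heading=0, draw]
BK 19: (2,0) -> (-17,0) [heading=0, draw]
RT 180: heading 0 -> 180
FD 7: (-17,0) -> (-24,0) [heading=180, draw]
LT 180: heading 180 -> 0
Final: pos=(-24,0), heading=0, 3 segment(s) drawn
Waypoints (4 total):
(0, 0)
(2, 0)
(-17, 0)
(-24, 0)

Answer: (0, 0)
(2, 0)
(-17, 0)
(-24, 0)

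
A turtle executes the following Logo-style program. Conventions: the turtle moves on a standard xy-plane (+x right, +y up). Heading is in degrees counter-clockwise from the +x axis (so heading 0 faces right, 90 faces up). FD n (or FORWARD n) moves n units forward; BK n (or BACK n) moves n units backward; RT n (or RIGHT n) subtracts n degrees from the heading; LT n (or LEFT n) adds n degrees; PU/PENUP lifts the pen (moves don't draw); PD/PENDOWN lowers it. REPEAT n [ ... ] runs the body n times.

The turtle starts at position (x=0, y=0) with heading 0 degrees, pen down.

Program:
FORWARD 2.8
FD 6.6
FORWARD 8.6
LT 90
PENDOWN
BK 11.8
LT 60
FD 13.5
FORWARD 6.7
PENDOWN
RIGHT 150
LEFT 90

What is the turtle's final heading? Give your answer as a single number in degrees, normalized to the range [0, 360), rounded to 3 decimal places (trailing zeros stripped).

Executing turtle program step by step:
Start: pos=(0,0), heading=0, pen down
FD 2.8: (0,0) -> (2.8,0) [heading=0, draw]
FD 6.6: (2.8,0) -> (9.4,0) [heading=0, draw]
FD 8.6: (9.4,0) -> (18,0) [heading=0, draw]
LT 90: heading 0 -> 90
PD: pen down
BK 11.8: (18,0) -> (18,-11.8) [heading=90, draw]
LT 60: heading 90 -> 150
FD 13.5: (18,-11.8) -> (6.309,-5.05) [heading=150, draw]
FD 6.7: (6.309,-5.05) -> (0.506,-1.7) [heading=150, draw]
PD: pen down
RT 150: heading 150 -> 0
LT 90: heading 0 -> 90
Final: pos=(0.506,-1.7), heading=90, 6 segment(s) drawn

Answer: 90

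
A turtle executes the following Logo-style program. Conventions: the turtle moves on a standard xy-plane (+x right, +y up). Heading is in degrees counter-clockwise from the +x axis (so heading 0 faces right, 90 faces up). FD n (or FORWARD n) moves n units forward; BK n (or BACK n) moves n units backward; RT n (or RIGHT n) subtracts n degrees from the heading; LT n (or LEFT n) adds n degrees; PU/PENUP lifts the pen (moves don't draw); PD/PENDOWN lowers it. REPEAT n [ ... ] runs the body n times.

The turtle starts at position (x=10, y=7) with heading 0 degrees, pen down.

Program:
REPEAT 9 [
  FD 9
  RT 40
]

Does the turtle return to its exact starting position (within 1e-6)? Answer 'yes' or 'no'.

Answer: yes

Derivation:
Executing turtle program step by step:
Start: pos=(10,7), heading=0, pen down
REPEAT 9 [
  -- iteration 1/9 --
  FD 9: (10,7) -> (19,7) [heading=0, draw]
  RT 40: heading 0 -> 320
  -- iteration 2/9 --
  FD 9: (19,7) -> (25.894,1.215) [heading=320, draw]
  RT 40: heading 320 -> 280
  -- iteration 3/9 --
  FD 9: (25.894,1.215) -> (27.457,-7.648) [heading=280, draw]
  RT 40: heading 280 -> 240
  -- iteration 4/9 --
  FD 9: (27.457,-7.648) -> (22.957,-15.443) [heading=240, draw]
  RT 40: heading 240 -> 200
  -- iteration 5/9 --
  FD 9: (22.957,-15.443) -> (14.5,-18.521) [heading=200, draw]
  RT 40: heading 200 -> 160
  -- iteration 6/9 --
  FD 9: (14.5,-18.521) -> (6.043,-15.443) [heading=160, draw]
  RT 40: heading 160 -> 120
  -- iteration 7/9 --
  FD 9: (6.043,-15.443) -> (1.543,-7.648) [heading=120, draw]
  RT 40: heading 120 -> 80
  -- iteration 8/9 --
  FD 9: (1.543,-7.648) -> (3.106,1.215) [heading=80, draw]
  RT 40: heading 80 -> 40
  -- iteration 9/9 --
  FD 9: (3.106,1.215) -> (10,7) [heading=40, draw]
  RT 40: heading 40 -> 0
]
Final: pos=(10,7), heading=0, 9 segment(s) drawn

Start position: (10, 7)
Final position: (10, 7)
Distance = 0; < 1e-6 -> CLOSED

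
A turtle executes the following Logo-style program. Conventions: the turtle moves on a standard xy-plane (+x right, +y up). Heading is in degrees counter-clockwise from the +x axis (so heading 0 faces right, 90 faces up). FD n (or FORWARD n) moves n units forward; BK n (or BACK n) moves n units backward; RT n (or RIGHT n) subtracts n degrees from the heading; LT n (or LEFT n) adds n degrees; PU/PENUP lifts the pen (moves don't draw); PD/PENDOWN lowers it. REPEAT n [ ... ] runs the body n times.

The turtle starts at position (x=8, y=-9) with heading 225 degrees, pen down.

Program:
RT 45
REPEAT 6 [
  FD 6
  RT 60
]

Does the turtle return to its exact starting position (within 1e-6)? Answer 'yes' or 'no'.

Executing turtle program step by step:
Start: pos=(8,-9), heading=225, pen down
RT 45: heading 225 -> 180
REPEAT 6 [
  -- iteration 1/6 --
  FD 6: (8,-9) -> (2,-9) [heading=180, draw]
  RT 60: heading 180 -> 120
  -- iteration 2/6 --
  FD 6: (2,-9) -> (-1,-3.804) [heading=120, draw]
  RT 60: heading 120 -> 60
  -- iteration 3/6 --
  FD 6: (-1,-3.804) -> (2,1.392) [heading=60, draw]
  RT 60: heading 60 -> 0
  -- iteration 4/6 --
  FD 6: (2,1.392) -> (8,1.392) [heading=0, draw]
  RT 60: heading 0 -> 300
  -- iteration 5/6 --
  FD 6: (8,1.392) -> (11,-3.804) [heading=300, draw]
  RT 60: heading 300 -> 240
  -- iteration 6/6 --
  FD 6: (11,-3.804) -> (8,-9) [heading=240, draw]
  RT 60: heading 240 -> 180
]
Final: pos=(8,-9), heading=180, 6 segment(s) drawn

Start position: (8, -9)
Final position: (8, -9)
Distance = 0; < 1e-6 -> CLOSED

Answer: yes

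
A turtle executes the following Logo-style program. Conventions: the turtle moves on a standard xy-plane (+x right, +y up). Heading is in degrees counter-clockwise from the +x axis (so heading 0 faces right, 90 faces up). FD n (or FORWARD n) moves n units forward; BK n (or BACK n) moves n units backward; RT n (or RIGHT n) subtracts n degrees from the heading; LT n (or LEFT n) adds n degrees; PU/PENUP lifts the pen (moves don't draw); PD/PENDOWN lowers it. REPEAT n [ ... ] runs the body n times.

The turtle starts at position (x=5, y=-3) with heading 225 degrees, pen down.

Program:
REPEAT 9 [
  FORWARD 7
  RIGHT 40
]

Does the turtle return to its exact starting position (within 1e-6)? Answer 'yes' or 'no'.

Executing turtle program step by step:
Start: pos=(5,-3), heading=225, pen down
REPEAT 9 [
  -- iteration 1/9 --
  FD 7: (5,-3) -> (0.05,-7.95) [heading=225, draw]
  RT 40: heading 225 -> 185
  -- iteration 2/9 --
  FD 7: (0.05,-7.95) -> (-6.923,-8.56) [heading=185, draw]
  RT 40: heading 185 -> 145
  -- iteration 3/9 --
  FD 7: (-6.923,-8.56) -> (-12.657,-4.545) [heading=145, draw]
  RT 40: heading 145 -> 105
  -- iteration 4/9 --
  FD 7: (-12.657,-4.545) -> (-14.469,2.217) [heading=105, draw]
  RT 40: heading 105 -> 65
  -- iteration 5/9 --
  FD 7: (-14.469,2.217) -> (-11.511,8.561) [heading=65, draw]
  RT 40: heading 65 -> 25
  -- iteration 6/9 --
  FD 7: (-11.511,8.561) -> (-5.166,11.519) [heading=25, draw]
  RT 40: heading 25 -> 345
  -- iteration 7/9 --
  FD 7: (-5.166,11.519) -> (1.595,9.707) [heading=345, draw]
  RT 40: heading 345 -> 305
  -- iteration 8/9 --
  FD 7: (1.595,9.707) -> (5.61,3.973) [heading=305, draw]
  RT 40: heading 305 -> 265
  -- iteration 9/9 --
  FD 7: (5.61,3.973) -> (5,-3) [heading=265, draw]
  RT 40: heading 265 -> 225
]
Final: pos=(5,-3), heading=225, 9 segment(s) drawn

Start position: (5, -3)
Final position: (5, -3)
Distance = 0; < 1e-6 -> CLOSED

Answer: yes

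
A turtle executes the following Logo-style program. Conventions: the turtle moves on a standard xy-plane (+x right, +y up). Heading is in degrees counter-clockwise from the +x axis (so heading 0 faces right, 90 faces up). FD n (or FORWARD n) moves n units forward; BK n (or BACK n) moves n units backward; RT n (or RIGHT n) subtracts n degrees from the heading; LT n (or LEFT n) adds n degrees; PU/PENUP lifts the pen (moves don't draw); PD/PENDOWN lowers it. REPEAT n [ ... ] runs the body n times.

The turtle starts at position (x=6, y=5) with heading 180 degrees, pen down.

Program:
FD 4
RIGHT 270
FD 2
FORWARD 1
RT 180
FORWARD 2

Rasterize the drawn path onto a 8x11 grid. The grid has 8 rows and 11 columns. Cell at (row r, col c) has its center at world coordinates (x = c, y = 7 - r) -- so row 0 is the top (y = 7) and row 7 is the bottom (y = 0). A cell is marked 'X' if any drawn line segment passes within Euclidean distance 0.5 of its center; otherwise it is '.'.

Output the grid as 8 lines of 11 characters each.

Answer: ...........
...........
..XXXXX....
..X........
..X........
..X........
...........
...........

Derivation:
Segment 0: (6,5) -> (2,5)
Segment 1: (2,5) -> (2,3)
Segment 2: (2,3) -> (2,2)
Segment 3: (2,2) -> (2,4)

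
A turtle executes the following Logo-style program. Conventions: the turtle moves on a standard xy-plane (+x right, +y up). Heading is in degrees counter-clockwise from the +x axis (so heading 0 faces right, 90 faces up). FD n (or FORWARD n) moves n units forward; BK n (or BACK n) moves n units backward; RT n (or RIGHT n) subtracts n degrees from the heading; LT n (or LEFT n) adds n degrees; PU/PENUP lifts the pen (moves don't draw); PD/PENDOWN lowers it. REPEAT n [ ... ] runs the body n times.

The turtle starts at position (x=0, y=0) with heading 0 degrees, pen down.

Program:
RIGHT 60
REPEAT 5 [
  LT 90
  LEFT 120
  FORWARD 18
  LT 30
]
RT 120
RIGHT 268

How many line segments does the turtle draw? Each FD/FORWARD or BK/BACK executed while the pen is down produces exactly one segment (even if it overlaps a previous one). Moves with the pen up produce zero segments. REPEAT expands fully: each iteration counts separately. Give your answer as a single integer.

Answer: 5

Derivation:
Executing turtle program step by step:
Start: pos=(0,0), heading=0, pen down
RT 60: heading 0 -> 300
REPEAT 5 [
  -- iteration 1/5 --
  LT 90: heading 300 -> 30
  LT 120: heading 30 -> 150
  FD 18: (0,0) -> (-15.588,9) [heading=150, draw]
  LT 30: heading 150 -> 180
  -- iteration 2/5 --
  LT 90: heading 180 -> 270
  LT 120: heading 270 -> 30
  FD 18: (-15.588,9) -> (0,18) [heading=30, draw]
  LT 30: heading 30 -> 60
  -- iteration 3/5 --
  LT 90: heading 60 -> 150
  LT 120: heading 150 -> 270
  FD 18: (0,18) -> (0,0) [heading=270, draw]
  LT 30: heading 270 -> 300
  -- iteration 4/5 --
  LT 90: heading 300 -> 30
  LT 120: heading 30 -> 150
  FD 18: (0,0) -> (-15.588,9) [heading=150, draw]
  LT 30: heading 150 -> 180
  -- iteration 5/5 --
  LT 90: heading 180 -> 270
  LT 120: heading 270 -> 30
  FD 18: (-15.588,9) -> (0,18) [heading=30, draw]
  LT 30: heading 30 -> 60
]
RT 120: heading 60 -> 300
RT 268: heading 300 -> 32
Final: pos=(0,18), heading=32, 5 segment(s) drawn
Segments drawn: 5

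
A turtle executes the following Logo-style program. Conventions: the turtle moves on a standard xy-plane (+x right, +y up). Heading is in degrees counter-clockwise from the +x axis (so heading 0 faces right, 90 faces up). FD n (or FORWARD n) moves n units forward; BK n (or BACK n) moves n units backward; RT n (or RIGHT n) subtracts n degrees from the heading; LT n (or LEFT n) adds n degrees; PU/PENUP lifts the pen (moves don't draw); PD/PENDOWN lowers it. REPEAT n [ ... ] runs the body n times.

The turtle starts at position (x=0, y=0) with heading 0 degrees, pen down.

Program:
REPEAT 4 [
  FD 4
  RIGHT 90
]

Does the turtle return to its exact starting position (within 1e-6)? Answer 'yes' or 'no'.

Answer: yes

Derivation:
Executing turtle program step by step:
Start: pos=(0,0), heading=0, pen down
REPEAT 4 [
  -- iteration 1/4 --
  FD 4: (0,0) -> (4,0) [heading=0, draw]
  RT 90: heading 0 -> 270
  -- iteration 2/4 --
  FD 4: (4,0) -> (4,-4) [heading=270, draw]
  RT 90: heading 270 -> 180
  -- iteration 3/4 --
  FD 4: (4,-4) -> (0,-4) [heading=180, draw]
  RT 90: heading 180 -> 90
  -- iteration 4/4 --
  FD 4: (0,-4) -> (0,0) [heading=90, draw]
  RT 90: heading 90 -> 0
]
Final: pos=(0,0), heading=0, 4 segment(s) drawn

Start position: (0, 0)
Final position: (0, 0)
Distance = 0; < 1e-6 -> CLOSED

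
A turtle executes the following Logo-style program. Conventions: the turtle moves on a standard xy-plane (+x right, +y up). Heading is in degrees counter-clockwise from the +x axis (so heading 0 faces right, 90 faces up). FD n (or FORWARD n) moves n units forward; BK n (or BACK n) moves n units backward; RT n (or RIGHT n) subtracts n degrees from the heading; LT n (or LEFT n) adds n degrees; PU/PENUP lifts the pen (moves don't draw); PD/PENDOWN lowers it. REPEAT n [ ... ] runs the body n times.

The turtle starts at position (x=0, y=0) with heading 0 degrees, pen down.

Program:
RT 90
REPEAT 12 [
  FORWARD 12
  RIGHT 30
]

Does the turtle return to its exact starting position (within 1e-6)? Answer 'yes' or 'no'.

Executing turtle program step by step:
Start: pos=(0,0), heading=0, pen down
RT 90: heading 0 -> 270
REPEAT 12 [
  -- iteration 1/12 --
  FD 12: (0,0) -> (0,-12) [heading=270, draw]
  RT 30: heading 270 -> 240
  -- iteration 2/12 --
  FD 12: (0,-12) -> (-6,-22.392) [heading=240, draw]
  RT 30: heading 240 -> 210
  -- iteration 3/12 --
  FD 12: (-6,-22.392) -> (-16.392,-28.392) [heading=210, draw]
  RT 30: heading 210 -> 180
  -- iteration 4/12 --
  FD 12: (-16.392,-28.392) -> (-28.392,-28.392) [heading=180, draw]
  RT 30: heading 180 -> 150
  -- iteration 5/12 --
  FD 12: (-28.392,-28.392) -> (-38.785,-22.392) [heading=150, draw]
  RT 30: heading 150 -> 120
  -- iteration 6/12 --
  FD 12: (-38.785,-22.392) -> (-44.785,-12) [heading=120, draw]
  RT 30: heading 120 -> 90
  -- iteration 7/12 --
  FD 12: (-44.785,-12) -> (-44.785,0) [heading=90, draw]
  RT 30: heading 90 -> 60
  -- iteration 8/12 --
  FD 12: (-44.785,0) -> (-38.785,10.392) [heading=60, draw]
  RT 30: heading 60 -> 30
  -- iteration 9/12 --
  FD 12: (-38.785,10.392) -> (-28.392,16.392) [heading=30, draw]
  RT 30: heading 30 -> 0
  -- iteration 10/12 --
  FD 12: (-28.392,16.392) -> (-16.392,16.392) [heading=0, draw]
  RT 30: heading 0 -> 330
  -- iteration 11/12 --
  FD 12: (-16.392,16.392) -> (-6,10.392) [heading=330, draw]
  RT 30: heading 330 -> 300
  -- iteration 12/12 --
  FD 12: (-6,10.392) -> (0,0) [heading=300, draw]
  RT 30: heading 300 -> 270
]
Final: pos=(0,0), heading=270, 12 segment(s) drawn

Start position: (0, 0)
Final position: (0, 0)
Distance = 0; < 1e-6 -> CLOSED

Answer: yes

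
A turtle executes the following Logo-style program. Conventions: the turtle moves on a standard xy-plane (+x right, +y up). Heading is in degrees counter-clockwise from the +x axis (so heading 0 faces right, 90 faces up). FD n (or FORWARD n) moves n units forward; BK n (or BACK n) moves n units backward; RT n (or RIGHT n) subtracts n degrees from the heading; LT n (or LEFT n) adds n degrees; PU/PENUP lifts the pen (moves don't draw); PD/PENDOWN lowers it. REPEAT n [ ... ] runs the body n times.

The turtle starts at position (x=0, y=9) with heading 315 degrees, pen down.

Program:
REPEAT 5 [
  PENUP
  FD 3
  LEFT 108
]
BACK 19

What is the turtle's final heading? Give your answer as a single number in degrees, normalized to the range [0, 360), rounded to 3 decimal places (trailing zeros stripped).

Answer: 135

Derivation:
Executing turtle program step by step:
Start: pos=(0,9), heading=315, pen down
REPEAT 5 [
  -- iteration 1/5 --
  PU: pen up
  FD 3: (0,9) -> (2.121,6.879) [heading=315, move]
  LT 108: heading 315 -> 63
  -- iteration 2/5 --
  PU: pen up
  FD 3: (2.121,6.879) -> (3.483,9.552) [heading=63, move]
  LT 108: heading 63 -> 171
  -- iteration 3/5 --
  PU: pen up
  FD 3: (3.483,9.552) -> (0.52,10.021) [heading=171, move]
  LT 108: heading 171 -> 279
  -- iteration 4/5 --
  PU: pen up
  FD 3: (0.52,10.021) -> (0.99,7.058) [heading=279, move]
  LT 108: heading 279 -> 27
  -- iteration 5/5 --
  PU: pen up
  FD 3: (0.99,7.058) -> (3.663,8.42) [heading=27, move]
  LT 108: heading 27 -> 135
]
BK 19: (3.663,8.42) -> (17.098,-5.015) [heading=135, move]
Final: pos=(17.098,-5.015), heading=135, 0 segment(s) drawn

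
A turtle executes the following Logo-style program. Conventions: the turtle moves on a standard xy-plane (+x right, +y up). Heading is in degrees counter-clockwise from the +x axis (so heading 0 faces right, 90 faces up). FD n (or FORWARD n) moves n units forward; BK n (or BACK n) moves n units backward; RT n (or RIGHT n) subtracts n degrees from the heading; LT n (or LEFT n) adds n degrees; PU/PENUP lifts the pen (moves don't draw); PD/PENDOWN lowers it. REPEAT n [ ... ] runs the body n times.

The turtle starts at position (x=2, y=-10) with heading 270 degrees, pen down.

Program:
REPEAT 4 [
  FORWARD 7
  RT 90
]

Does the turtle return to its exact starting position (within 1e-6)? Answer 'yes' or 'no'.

Executing turtle program step by step:
Start: pos=(2,-10), heading=270, pen down
REPEAT 4 [
  -- iteration 1/4 --
  FD 7: (2,-10) -> (2,-17) [heading=270, draw]
  RT 90: heading 270 -> 180
  -- iteration 2/4 --
  FD 7: (2,-17) -> (-5,-17) [heading=180, draw]
  RT 90: heading 180 -> 90
  -- iteration 3/4 --
  FD 7: (-5,-17) -> (-5,-10) [heading=90, draw]
  RT 90: heading 90 -> 0
  -- iteration 4/4 --
  FD 7: (-5,-10) -> (2,-10) [heading=0, draw]
  RT 90: heading 0 -> 270
]
Final: pos=(2,-10), heading=270, 4 segment(s) drawn

Start position: (2, -10)
Final position: (2, -10)
Distance = 0; < 1e-6 -> CLOSED

Answer: yes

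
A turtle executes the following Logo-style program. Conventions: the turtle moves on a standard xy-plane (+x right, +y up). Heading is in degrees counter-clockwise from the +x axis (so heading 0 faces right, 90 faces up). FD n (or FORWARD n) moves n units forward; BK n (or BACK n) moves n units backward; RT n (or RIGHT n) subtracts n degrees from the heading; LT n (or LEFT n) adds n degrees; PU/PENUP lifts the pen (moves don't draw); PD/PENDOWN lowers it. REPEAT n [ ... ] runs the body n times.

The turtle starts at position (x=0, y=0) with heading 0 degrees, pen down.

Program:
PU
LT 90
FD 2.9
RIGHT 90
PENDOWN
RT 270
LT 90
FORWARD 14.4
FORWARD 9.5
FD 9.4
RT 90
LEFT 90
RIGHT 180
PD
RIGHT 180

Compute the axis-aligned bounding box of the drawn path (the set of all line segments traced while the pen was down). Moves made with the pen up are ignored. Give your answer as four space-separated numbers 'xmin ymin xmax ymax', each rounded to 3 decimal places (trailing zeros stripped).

Executing turtle program step by step:
Start: pos=(0,0), heading=0, pen down
PU: pen up
LT 90: heading 0 -> 90
FD 2.9: (0,0) -> (0,2.9) [heading=90, move]
RT 90: heading 90 -> 0
PD: pen down
RT 270: heading 0 -> 90
LT 90: heading 90 -> 180
FD 14.4: (0,2.9) -> (-14.4,2.9) [heading=180, draw]
FD 9.5: (-14.4,2.9) -> (-23.9,2.9) [heading=180, draw]
FD 9.4: (-23.9,2.9) -> (-33.3,2.9) [heading=180, draw]
RT 90: heading 180 -> 90
LT 90: heading 90 -> 180
RT 180: heading 180 -> 0
PD: pen down
RT 180: heading 0 -> 180
Final: pos=(-33.3,2.9), heading=180, 3 segment(s) drawn

Segment endpoints: x in {-33.3, -23.9, -14.4, 0}, y in {2.9, 2.9, 2.9, 2.9}
xmin=-33.3, ymin=2.9, xmax=0, ymax=2.9

Answer: -33.3 2.9 0 2.9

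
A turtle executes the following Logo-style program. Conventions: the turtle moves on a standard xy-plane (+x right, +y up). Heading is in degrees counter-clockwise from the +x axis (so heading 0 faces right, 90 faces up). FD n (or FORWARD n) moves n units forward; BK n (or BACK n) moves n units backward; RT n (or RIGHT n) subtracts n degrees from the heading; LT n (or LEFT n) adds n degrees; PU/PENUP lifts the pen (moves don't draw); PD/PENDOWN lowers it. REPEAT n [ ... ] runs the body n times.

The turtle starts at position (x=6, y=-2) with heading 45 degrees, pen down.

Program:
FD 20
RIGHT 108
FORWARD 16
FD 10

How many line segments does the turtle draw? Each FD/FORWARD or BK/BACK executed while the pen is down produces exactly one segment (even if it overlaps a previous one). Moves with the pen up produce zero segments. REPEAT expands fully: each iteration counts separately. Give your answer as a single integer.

Answer: 3

Derivation:
Executing turtle program step by step:
Start: pos=(6,-2), heading=45, pen down
FD 20: (6,-2) -> (20.142,12.142) [heading=45, draw]
RT 108: heading 45 -> 297
FD 16: (20.142,12.142) -> (27.406,-2.114) [heading=297, draw]
FD 10: (27.406,-2.114) -> (31.946,-11.024) [heading=297, draw]
Final: pos=(31.946,-11.024), heading=297, 3 segment(s) drawn
Segments drawn: 3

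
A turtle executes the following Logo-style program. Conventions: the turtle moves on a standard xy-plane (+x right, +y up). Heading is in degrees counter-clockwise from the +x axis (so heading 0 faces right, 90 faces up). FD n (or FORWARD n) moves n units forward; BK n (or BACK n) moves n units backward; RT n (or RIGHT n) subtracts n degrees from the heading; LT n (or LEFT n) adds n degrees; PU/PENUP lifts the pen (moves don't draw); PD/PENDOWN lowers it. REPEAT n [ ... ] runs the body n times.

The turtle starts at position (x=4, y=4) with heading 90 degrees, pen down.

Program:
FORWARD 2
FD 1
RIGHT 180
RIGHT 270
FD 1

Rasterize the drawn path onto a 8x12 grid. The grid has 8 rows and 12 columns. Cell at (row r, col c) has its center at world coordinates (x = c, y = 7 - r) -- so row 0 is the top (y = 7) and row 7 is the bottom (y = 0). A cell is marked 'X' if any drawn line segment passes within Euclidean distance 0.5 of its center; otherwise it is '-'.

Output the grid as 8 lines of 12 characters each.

Answer: ----XX------
----X-------
----X-------
----X-------
------------
------------
------------
------------

Derivation:
Segment 0: (4,4) -> (4,6)
Segment 1: (4,6) -> (4,7)
Segment 2: (4,7) -> (5,7)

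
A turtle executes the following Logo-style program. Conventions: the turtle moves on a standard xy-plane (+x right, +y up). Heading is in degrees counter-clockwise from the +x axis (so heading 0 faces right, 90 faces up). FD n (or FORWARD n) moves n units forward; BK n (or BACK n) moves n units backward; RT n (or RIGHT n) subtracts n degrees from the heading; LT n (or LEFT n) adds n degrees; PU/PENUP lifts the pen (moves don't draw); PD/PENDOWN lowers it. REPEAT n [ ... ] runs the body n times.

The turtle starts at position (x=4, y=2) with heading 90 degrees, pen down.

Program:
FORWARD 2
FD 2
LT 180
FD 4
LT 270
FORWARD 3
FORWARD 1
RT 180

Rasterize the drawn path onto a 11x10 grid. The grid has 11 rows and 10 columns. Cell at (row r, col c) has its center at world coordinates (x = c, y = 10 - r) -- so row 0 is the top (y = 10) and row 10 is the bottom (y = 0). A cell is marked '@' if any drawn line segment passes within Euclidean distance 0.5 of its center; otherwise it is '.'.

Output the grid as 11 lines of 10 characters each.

Segment 0: (4,2) -> (4,4)
Segment 1: (4,4) -> (4,6)
Segment 2: (4,6) -> (4,2)
Segment 3: (4,2) -> (1,2)
Segment 4: (1,2) -> (-0,2)

Answer: ..........
..........
..........
..........
....@.....
....@.....
....@.....
....@.....
@@@@@.....
..........
..........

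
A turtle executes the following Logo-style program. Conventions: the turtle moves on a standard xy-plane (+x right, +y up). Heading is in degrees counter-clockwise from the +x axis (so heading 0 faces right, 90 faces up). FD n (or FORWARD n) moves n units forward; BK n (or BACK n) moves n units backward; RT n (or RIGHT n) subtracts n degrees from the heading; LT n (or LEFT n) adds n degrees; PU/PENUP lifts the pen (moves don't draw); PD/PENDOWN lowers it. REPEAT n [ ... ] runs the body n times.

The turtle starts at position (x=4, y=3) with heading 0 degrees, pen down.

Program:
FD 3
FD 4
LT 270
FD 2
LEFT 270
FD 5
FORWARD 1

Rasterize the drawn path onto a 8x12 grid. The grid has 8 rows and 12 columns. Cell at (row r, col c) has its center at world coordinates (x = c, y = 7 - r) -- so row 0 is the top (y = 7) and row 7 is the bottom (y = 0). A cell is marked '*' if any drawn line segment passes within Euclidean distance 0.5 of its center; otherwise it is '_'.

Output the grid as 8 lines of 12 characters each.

Segment 0: (4,3) -> (7,3)
Segment 1: (7,3) -> (11,3)
Segment 2: (11,3) -> (11,1)
Segment 3: (11,1) -> (6,1)
Segment 4: (6,1) -> (5,1)

Answer: ____________
____________
____________
____________
____********
___________*
_____*******
____________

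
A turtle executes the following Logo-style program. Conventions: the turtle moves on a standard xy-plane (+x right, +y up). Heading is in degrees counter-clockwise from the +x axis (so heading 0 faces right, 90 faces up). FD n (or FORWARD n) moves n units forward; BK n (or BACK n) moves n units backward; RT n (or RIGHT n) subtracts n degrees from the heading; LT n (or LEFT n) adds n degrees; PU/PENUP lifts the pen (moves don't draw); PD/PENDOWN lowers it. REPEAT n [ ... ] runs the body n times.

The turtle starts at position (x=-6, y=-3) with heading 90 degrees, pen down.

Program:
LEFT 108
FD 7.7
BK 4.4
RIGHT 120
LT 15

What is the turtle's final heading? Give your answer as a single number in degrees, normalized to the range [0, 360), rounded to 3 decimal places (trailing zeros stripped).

Executing turtle program step by step:
Start: pos=(-6,-3), heading=90, pen down
LT 108: heading 90 -> 198
FD 7.7: (-6,-3) -> (-13.323,-5.379) [heading=198, draw]
BK 4.4: (-13.323,-5.379) -> (-9.138,-4.02) [heading=198, draw]
RT 120: heading 198 -> 78
LT 15: heading 78 -> 93
Final: pos=(-9.138,-4.02), heading=93, 2 segment(s) drawn

Answer: 93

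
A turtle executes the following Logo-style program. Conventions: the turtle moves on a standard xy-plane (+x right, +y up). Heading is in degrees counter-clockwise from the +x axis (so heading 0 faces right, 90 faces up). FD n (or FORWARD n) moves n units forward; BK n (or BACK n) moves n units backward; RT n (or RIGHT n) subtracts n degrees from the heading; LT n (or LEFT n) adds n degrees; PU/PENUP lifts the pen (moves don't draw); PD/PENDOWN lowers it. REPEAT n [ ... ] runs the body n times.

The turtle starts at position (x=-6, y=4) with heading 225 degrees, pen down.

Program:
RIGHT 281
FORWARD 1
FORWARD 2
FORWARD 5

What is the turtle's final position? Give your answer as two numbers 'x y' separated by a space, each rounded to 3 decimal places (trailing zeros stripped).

Answer: -1.526 -2.632

Derivation:
Executing turtle program step by step:
Start: pos=(-6,4), heading=225, pen down
RT 281: heading 225 -> 304
FD 1: (-6,4) -> (-5.441,3.171) [heading=304, draw]
FD 2: (-5.441,3.171) -> (-4.322,1.513) [heading=304, draw]
FD 5: (-4.322,1.513) -> (-1.526,-2.632) [heading=304, draw]
Final: pos=(-1.526,-2.632), heading=304, 3 segment(s) drawn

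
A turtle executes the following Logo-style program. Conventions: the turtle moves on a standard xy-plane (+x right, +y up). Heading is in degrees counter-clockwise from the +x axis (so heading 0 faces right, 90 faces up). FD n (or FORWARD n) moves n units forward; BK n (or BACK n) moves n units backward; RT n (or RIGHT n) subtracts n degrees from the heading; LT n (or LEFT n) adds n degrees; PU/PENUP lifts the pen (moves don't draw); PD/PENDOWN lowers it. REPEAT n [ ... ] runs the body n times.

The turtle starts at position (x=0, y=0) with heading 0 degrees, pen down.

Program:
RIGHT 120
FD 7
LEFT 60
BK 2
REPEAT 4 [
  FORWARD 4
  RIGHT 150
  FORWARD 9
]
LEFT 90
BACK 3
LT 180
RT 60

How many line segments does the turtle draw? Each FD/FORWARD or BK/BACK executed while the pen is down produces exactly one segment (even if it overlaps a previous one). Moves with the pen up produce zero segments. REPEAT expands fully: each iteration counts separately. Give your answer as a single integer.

Answer: 11

Derivation:
Executing turtle program step by step:
Start: pos=(0,0), heading=0, pen down
RT 120: heading 0 -> 240
FD 7: (0,0) -> (-3.5,-6.062) [heading=240, draw]
LT 60: heading 240 -> 300
BK 2: (-3.5,-6.062) -> (-4.5,-4.33) [heading=300, draw]
REPEAT 4 [
  -- iteration 1/4 --
  FD 4: (-4.5,-4.33) -> (-2.5,-7.794) [heading=300, draw]
  RT 150: heading 300 -> 150
  FD 9: (-2.5,-7.794) -> (-10.294,-3.294) [heading=150, draw]
  -- iteration 2/4 --
  FD 4: (-10.294,-3.294) -> (-13.758,-1.294) [heading=150, draw]
  RT 150: heading 150 -> 0
  FD 9: (-13.758,-1.294) -> (-4.758,-1.294) [heading=0, draw]
  -- iteration 3/4 --
  FD 4: (-4.758,-1.294) -> (-0.758,-1.294) [heading=0, draw]
  RT 150: heading 0 -> 210
  FD 9: (-0.758,-1.294) -> (-8.553,-5.794) [heading=210, draw]
  -- iteration 4/4 --
  FD 4: (-8.553,-5.794) -> (-12.017,-7.794) [heading=210, draw]
  RT 150: heading 210 -> 60
  FD 9: (-12.017,-7.794) -> (-7.517,0) [heading=60, draw]
]
LT 90: heading 60 -> 150
BK 3: (-7.517,0) -> (-4.919,-1.5) [heading=150, draw]
LT 180: heading 150 -> 330
RT 60: heading 330 -> 270
Final: pos=(-4.919,-1.5), heading=270, 11 segment(s) drawn
Segments drawn: 11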